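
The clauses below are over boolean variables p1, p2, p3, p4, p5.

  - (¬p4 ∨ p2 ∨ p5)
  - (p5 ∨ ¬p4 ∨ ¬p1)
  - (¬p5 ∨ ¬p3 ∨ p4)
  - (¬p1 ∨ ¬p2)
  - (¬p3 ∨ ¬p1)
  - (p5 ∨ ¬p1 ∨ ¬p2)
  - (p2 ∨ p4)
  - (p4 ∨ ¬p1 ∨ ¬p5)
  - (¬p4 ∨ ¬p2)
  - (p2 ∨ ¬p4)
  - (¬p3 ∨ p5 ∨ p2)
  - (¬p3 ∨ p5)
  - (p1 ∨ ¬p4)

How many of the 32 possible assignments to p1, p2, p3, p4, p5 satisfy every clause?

Satisfying assignments:
  p1=0 p2=1 p3=0 p4=0 p5=0
  p1=0 p2=1 p3=0 p4=0 p5=1
Count: 2.

2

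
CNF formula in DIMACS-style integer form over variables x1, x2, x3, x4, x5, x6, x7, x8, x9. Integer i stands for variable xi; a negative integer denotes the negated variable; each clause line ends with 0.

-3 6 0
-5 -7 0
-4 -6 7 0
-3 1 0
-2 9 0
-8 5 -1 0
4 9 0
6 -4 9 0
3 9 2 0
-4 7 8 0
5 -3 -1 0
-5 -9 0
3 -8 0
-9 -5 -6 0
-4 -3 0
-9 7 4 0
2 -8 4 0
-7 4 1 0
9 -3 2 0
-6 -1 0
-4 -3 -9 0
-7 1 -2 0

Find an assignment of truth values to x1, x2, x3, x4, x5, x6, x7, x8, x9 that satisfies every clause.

Branch on x1: take x1 = True.
  then x6 is forced to False.
  then x3 is forced to False.
  then x8 is forced to False.
Branch on x2: take x2 = False.
  then x9 is forced to True.
  then x5 is forced to False.
Branch on x4: take x4 = False.
  then x7 is forced to True.
Check each clause:
  1. {¬x3, x6} — ¬x3 is true.
  2. {¬x5, ¬x7} — ¬x5 is true.
  3. {¬x4, ¬x6, x7} — ¬x6 is true.
  4. {x1, ¬x3} — x1 is true.
  5. {x9, ¬x2} — x9 is true.
  6. {¬x8, ¬x1, x5} — ¬x8 is true.
  7. {x9, x4} — x9 is true.
  8. {¬x4, x9, x6} — x9 is true.
  9. {x9, x2, x3} — x9 is true.
  10. {¬x4, x7, x8} — ¬x4 is true.
  11. {¬x3, x5, ¬x1} — ¬x3 is true.
  12. {¬x5, ¬x9} — ¬x5 is true.
  13. {x3, ¬x8} — ¬x8 is true.
  14. {¬x5, ¬x6, ¬x9} — ¬x6 is true.
  15. {¬x3, ¬x4} — ¬x4 is true.
  16. {x4, x7, ¬x9} — x7 is true.
  17. {¬x8, x2, x4} — ¬x8 is true.
  18. {x4, ¬x7, x1} — x1 is true.
  19. {¬x3, x2, x9} — x9 is true.
  20. {¬x1, ¬x6} — ¬x6 is true.
  21. {¬x4, ¬x9, ¬x3} — ¬x4 is true.
  22. {x1, ¬x7, ¬x2} — x1 is true.

x1=True, x2=False, x3=False, x4=False, x5=False, x6=False, x7=True, x8=False, x9=True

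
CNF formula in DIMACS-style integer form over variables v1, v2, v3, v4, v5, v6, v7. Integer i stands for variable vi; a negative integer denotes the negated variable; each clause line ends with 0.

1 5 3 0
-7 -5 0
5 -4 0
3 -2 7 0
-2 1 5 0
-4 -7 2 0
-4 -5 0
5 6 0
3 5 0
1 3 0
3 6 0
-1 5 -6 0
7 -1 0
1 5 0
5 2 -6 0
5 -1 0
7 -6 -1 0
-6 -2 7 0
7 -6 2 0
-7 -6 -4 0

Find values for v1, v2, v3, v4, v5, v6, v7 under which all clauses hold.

v1=F, v2=T, v3=T, v4=F, v5=T, v6=F, v7=F

Pure literal: v3 appears only positively; assign v3 = True.
v4 occurs only negated in the remaining clauses — set v4 = False.
Try v1 = False.
  then v5 is forced to True.
  then v7 is forced to False.
Set v2 = True and propagate.
  then v6 is forced to False.
Every clause has at least one true literal under this assignment.
Check each clause:
  1. (v3 | v5 | v1) — v3 is true.
  2. (~v5 | ~v7) — ~v7 is true.
  3. (~v4 | v5) — ~v4 is true.
  4. (v7 | ~v2 | v3) — v3 is true.
  5. (~v2 | v1 | v5) — v5 is true.
  6. (v2 | ~v4 | ~v7) — ~v7 is true.
  7. (~v5 | ~v4) — ~v4 is true.
  8. (v5 | v6) — v5 is true.
  9. (v5 | v3) — v3 is true.
  10. (v3 | v1) — v3 is true.
  11. (v6 | v3) — v3 is true.
  12. (~v1 | v5 | ~v6) — ~v6 is true.
  13. (~v1 | v7) — ~v1 is true.
  14. (v1 | v5) — v5 is true.
  15. (v2 | v5 | ~v6) — v2 is true.
  16. (~v1 | v5) — v5 is true.
  17. (~v6 | ~v1 | v7) — ~v6 is true.
  18. (~v2 | v7 | ~v6) — ~v6 is true.
  19. (v2 | v7 | ~v6) — v2 is true.
  20. (~v6 | ~v4 | ~v7) — ~v7 is true.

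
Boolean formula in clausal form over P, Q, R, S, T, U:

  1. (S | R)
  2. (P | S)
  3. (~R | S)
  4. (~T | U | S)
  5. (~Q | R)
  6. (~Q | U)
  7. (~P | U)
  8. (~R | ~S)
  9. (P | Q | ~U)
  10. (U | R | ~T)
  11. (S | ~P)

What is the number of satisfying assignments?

The models are:
  P=F Q=F R=F S=T T=F U=F
  P=T Q=F R=F S=T T=F U=T
  P=T Q=F R=F S=T T=T U=T
Count: 3.

3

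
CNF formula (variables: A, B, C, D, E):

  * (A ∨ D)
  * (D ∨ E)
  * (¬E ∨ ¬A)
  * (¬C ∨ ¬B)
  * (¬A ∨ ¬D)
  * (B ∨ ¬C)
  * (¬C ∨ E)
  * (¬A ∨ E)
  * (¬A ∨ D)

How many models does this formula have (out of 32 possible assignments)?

4

Satisfying assignments:
  A=0 B=0 C=0 D=1 E=0
  A=0 B=0 C=0 D=1 E=1
  A=0 B=1 C=0 D=1 E=0
  A=0 B=1 C=0 D=1 E=1
That's 4 in total.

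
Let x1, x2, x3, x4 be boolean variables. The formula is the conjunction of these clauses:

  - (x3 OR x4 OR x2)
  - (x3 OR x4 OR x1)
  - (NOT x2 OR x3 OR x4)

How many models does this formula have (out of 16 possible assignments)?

Split on x3, then x4.
  x3=1, x4=1: remaining (x1,x2) ∈ {(0,0); (0,1); (1,0); (1,1)} — 4.
  x3=1, x4=0: remaining (x1,x2) ∈ {(0,0); (0,1); (1,0); (1,1)} — 4.
  x3=0, x4=1: remaining (x1,x2) ∈ {(0,0); (0,1); (1,0); (1,1)} — 4.
  x3=0, x4=0: a clause becomes empty — 0.
Total: 4 + 4 + 4 + 0 = 12.

12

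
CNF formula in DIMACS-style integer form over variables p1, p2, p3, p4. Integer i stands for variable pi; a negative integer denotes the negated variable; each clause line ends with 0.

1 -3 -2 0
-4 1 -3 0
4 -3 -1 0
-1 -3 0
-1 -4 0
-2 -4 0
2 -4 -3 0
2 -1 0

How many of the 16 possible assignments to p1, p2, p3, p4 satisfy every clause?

5

Satisfying assignments:
  p1=0 p2=0 p3=0 p4=0
  p1=0 p2=0 p3=0 p4=1
  p1=0 p2=0 p3=1 p4=0
  p1=0 p2=1 p3=0 p4=0
  p1=1 p2=1 p3=0 p4=0
That's 5 in total.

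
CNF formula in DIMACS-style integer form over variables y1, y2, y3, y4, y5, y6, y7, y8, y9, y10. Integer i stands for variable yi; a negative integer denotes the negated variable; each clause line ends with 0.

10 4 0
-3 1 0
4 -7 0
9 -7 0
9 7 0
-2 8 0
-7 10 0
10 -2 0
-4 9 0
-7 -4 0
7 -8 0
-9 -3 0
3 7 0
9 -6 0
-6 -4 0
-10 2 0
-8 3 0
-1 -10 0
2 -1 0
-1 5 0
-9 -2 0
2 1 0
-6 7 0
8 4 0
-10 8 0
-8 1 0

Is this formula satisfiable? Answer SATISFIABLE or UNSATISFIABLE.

y7 = True:
  propagation gives y4=True; an empty clause results — contradiction.
y7 = False:
  propagation gives y9=True, y8=False, y2=False, y3=False; an empty clause results — contradiction.
Every branch closes, so no satisfying assignment exists.

UNSATISFIABLE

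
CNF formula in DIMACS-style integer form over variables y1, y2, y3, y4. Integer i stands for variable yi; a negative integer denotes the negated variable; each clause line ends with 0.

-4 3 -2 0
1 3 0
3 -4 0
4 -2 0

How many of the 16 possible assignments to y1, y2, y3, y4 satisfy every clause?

7

Split on y3, then y4.
  y3=1, y4=1: remaining (y1,y2) ∈ {(0,0); (0,1); (1,0); (1,1)} — 4.
  y3=1, y4=0: remaining (y1,y2) ∈ {(0,0); (1,0)} — 2.
  y3=0, y4=1: a clause becomes empty — 0.
  y3=0, y4=0: remaining (y1,y2) ∈ {(1,0)} — 1.
Total: 4 + 2 + 0 + 1 = 7.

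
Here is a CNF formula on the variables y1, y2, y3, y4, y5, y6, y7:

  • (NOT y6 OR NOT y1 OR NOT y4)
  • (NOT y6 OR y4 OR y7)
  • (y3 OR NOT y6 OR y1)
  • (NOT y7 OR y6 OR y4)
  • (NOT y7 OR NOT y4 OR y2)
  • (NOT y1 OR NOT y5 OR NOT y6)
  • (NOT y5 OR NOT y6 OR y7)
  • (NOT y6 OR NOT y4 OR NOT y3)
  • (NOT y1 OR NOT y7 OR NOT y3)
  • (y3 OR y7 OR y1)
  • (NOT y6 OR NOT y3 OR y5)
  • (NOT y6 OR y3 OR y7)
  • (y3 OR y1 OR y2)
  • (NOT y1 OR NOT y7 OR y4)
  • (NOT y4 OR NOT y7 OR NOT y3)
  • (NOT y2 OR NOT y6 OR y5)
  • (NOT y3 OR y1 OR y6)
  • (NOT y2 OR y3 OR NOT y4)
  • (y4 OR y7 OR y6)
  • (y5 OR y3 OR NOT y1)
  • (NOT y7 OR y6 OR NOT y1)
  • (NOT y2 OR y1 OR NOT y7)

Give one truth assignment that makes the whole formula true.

y1 = T, y2 = F, y3 = F, y4 = T, y5 = T, y6 = F, y7 = F

Check each clause:
  1. (NOT y6 OR NOT y1 OR NOT y4) — NOT y6 is true.
  2. (y7 OR y4 OR NOT y6) — NOT y6 is true.
  3. (y3 OR NOT y6 OR y1) — y1 is true.
  4. (NOT y7 OR y6 OR y4) — NOT y7 is true.
  5. (NOT y4 OR NOT y7 OR y2) — NOT y7 is true.
  6. (NOT y6 OR NOT y1 OR NOT y5) — NOT y6 is true.
  7. (NOT y6 OR y7 OR NOT y5) — NOT y6 is true.
  8. (NOT y4 OR NOT y6 OR NOT y3) — NOT y6 is true.
  9. (NOT y7 OR NOT y1 OR NOT y3) — NOT y7 is true.
  10. (y3 OR y7 OR y1) — y1 is true.
  11. (NOT y6 OR NOT y3 OR y5) — NOT y3 is true.
  12. (y7 OR y3 OR NOT y6) — NOT y6 is true.
  13. (y1 OR y2 OR y3) — y1 is true.
  14. (NOT y1 OR NOT y7 OR y4) — NOT y7 is true.
  15. (NOT y3 OR NOT y4 OR NOT y7) — NOT y7 is true.
  16. (y5 OR NOT y2 OR NOT y6) — NOT y6 is true.
  17. (y1 OR NOT y3 OR y6) — y1 is true.
  18. (y3 OR NOT y2 OR NOT y4) — NOT y2 is true.
  19. (y6 OR y4 OR y7) — y4 is true.
  20. (NOT y1 OR y5 OR y3) — y5 is true.
  21. (NOT y1 OR y6 OR NOT y7) — NOT y7 is true.
  22. (NOT y2 OR y1 OR NOT y7) — y1 is true.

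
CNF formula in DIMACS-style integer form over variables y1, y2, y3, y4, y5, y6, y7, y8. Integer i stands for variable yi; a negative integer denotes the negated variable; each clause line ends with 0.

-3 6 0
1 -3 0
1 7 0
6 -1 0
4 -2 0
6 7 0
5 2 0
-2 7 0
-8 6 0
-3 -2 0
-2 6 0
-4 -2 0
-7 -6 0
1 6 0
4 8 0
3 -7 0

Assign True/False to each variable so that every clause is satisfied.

y1=1  y2=0  y3=1  y4=1  y5=1  y6=1  y7=0  y8=1

y5 occurs only positively in the remaining clauses — set y5 = True.
Try y1 = True.
  then y6 is forced to True.
  then y7 is forced to False.
  then y2 is forced to False.
Set y4 = True and propagate.
y3, y8 are now unconstrained; take y3 = True, y8 = True.
Every clause has at least one true literal under this assignment.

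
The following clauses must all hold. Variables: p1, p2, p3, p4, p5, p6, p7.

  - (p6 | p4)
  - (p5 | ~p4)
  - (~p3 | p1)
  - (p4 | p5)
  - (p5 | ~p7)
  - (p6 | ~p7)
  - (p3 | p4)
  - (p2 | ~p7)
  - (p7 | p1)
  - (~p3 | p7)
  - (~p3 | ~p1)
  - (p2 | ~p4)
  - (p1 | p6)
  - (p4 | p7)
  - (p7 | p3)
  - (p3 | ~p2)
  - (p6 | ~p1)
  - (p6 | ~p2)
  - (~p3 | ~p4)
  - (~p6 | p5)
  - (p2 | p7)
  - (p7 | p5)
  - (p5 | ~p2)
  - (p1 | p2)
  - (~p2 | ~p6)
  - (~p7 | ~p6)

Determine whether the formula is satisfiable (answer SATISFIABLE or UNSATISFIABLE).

p7 = True:
  propagation gives p5=True, p6=True; an empty clause results — contradiction.
p7 = False:
  propagation gives p1=True, p3=False; an empty clause results — contradiction.
Every branch closes, so no satisfying assignment exists.

UNSATISFIABLE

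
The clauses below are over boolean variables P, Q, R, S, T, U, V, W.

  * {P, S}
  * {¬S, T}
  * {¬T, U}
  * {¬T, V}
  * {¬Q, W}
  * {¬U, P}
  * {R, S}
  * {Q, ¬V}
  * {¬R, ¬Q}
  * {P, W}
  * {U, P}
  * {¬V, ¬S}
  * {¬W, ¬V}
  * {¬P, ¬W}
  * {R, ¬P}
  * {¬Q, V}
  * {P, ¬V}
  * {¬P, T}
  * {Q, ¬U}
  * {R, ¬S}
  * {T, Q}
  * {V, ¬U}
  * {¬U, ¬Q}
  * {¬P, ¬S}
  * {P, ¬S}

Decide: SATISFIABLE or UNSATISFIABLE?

UNSATISFIABLE

P = True:
  propagation gives W=False, Q=False, V=False, T=False; an empty clause results — contradiction.
P = False:
  propagation gives S=True; an empty clause results — contradiction.
Every branch closes, so no satisfying assignment exists.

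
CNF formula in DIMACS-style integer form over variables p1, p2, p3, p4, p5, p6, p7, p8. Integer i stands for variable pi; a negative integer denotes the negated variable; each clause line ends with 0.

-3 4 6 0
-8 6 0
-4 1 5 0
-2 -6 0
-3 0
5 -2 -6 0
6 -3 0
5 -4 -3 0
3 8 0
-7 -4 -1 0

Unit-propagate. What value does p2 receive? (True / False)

False

Unit clause (¬p3) sets p3 = False.
(p8 ∨ p3) with p3 = False leaves only p8, so p8 = True.
In (p6 ∨ ¬p8), ¬p8 is now false; p6 must hold, so p6 = True.
In (¬p6 ∨ ¬p2), ¬p6 is now false; ¬p2 must hold, so p2 = False.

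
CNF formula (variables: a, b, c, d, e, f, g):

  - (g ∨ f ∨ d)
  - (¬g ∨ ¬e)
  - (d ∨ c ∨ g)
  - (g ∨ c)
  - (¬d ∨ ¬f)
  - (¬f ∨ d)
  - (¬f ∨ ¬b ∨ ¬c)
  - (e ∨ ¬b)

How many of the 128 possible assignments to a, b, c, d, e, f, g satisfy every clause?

Split on d, then f.
  d=1, f=1: a clause becomes empty — 0.
  d=1, f=0: a free; 5 ways for (b,c,e,g) × 2^1 = 10.
  d=0, f=1: a clause becomes empty — 0.
  d=0, f=0: remaining (a,b,c,e,g) ∈ {(0,0,0,0,1); (0,0,1,0,1); (1,0,0,0,1); (1,0,1,0,1)} — 4.
Total: 0 + 10 + 0 + 4 = 14.

14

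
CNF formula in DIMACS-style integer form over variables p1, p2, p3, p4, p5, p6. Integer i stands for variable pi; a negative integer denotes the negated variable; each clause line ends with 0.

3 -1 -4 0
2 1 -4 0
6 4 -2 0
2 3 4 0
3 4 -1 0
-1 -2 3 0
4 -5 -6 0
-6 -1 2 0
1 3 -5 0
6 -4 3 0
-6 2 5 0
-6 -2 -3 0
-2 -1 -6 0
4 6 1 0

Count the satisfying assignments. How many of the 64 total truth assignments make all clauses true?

10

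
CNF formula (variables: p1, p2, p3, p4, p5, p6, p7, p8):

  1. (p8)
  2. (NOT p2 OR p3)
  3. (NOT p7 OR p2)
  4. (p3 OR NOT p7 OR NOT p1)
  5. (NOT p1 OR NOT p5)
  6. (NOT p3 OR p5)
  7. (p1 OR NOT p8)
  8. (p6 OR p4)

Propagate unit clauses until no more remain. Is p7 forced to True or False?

False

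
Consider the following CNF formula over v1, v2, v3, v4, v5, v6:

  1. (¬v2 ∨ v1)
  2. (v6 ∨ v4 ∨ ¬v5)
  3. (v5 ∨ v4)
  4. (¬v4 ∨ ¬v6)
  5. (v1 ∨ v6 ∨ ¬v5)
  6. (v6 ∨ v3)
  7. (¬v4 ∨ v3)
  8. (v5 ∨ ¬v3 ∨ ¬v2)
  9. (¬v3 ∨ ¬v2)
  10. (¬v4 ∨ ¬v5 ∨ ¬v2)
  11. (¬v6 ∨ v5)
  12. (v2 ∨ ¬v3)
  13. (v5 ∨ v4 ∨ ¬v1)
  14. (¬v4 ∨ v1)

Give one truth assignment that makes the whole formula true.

v1 = F  v2 = F  v3 = F  v4 = F  v5 = T  v6 = T

Check each clause:
  1. (v1 ∨ ¬v2) — ¬v2 is true.
  2. (¬v5 ∨ v6 ∨ v4) — v6 is true.
  3. (v4 ∨ v5) — v5 is true.
  4. (¬v4 ∨ ¬v6) — ¬v4 is true.
  5. (¬v5 ∨ v6 ∨ v1) — v6 is true.
  6. (v6 ∨ v3) — v6 is true.
  7. (¬v4 ∨ v3) — ¬v4 is true.
  8. (¬v3 ∨ v5 ∨ ¬v2) — v5 is true.
  9. (¬v3 ∨ ¬v2) — ¬v3 is true.
  10. (¬v2 ∨ ¬v5 ∨ ¬v4) — ¬v4 is true.
  11. (v5 ∨ ¬v6) — v5 is true.
  12. (v2 ∨ ¬v3) — ¬v3 is true.
  13. (v5 ∨ v4 ∨ ¬v1) — v5 is true.
  14. (¬v4 ∨ v1) — ¬v4 is true.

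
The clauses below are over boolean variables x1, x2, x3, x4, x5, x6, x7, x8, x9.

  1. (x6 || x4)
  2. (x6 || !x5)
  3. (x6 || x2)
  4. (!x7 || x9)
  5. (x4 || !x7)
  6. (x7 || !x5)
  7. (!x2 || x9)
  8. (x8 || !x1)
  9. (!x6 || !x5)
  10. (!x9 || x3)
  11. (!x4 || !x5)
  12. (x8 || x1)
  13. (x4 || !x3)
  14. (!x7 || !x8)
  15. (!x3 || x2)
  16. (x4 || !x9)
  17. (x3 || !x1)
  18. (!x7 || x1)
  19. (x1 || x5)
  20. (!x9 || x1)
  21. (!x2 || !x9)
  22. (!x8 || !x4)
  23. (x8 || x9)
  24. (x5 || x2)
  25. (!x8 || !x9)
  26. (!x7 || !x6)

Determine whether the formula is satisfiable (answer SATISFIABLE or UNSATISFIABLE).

x9 = True:
  propagation gives x3=True, x4=True, x5=False, x2=True; an empty clause results — contradiction.
x9 = False:
  propagation gives x7=False, x5=False, x2=False; an empty clause results — contradiction.
Every branch closes, so no satisfying assignment exists.

UNSATISFIABLE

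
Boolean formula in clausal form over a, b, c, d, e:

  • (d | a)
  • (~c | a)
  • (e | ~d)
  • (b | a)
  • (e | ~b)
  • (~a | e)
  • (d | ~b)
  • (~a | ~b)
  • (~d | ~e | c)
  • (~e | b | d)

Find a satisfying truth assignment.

a = T  b = F  c = T  d = T  e = T

Try a = True.
  then e is forced to True.
  then b is forced to False.
  then d is forced to True.
  then c is forced to True.
Every clause has at least one true literal under this assignment.
Check each clause:
  1. (a | d) — a is true.
  2. (a | ~c) — a is true.
  3. (~d | e) — e is true.
  4. (b | a) — a is true.
  5. (e | ~b) — e is true.
  6. (e | ~a) — e is true.
  7. (d | ~b) — d is true.
  8. (~a | ~b) — ~b is true.
  9. (~e | ~d | c) — c is true.
  10. (b | ~e | d) — d is true.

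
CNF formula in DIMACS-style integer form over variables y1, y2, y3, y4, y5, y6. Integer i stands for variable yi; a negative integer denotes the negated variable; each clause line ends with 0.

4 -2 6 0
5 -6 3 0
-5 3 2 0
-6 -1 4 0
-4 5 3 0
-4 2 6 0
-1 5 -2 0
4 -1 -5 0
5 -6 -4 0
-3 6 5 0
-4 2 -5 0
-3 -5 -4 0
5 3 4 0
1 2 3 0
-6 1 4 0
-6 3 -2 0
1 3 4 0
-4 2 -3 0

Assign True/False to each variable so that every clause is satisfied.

y1=False, y2=False, y3=True, y4=False, y5=True, y6=False

Set y1 = False and propagate.
Try y2 = False.
  then y3 is forced to True.
  then y4 is forced to False.
  then y6 is forced to False.
  then y5 is forced to True.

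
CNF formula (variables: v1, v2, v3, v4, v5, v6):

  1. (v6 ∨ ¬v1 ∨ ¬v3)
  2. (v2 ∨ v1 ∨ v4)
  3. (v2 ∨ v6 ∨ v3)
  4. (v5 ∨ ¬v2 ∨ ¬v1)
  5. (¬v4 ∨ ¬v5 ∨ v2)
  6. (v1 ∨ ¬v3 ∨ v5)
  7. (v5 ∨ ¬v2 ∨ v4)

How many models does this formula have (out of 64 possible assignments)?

Split on v2, then v1.
  v2=1, v1=1: v4 free; 3 ways for (v3,v5,v6) × 2^1 = 6.
  v2=1, v1=0: v6 free; 5 ways for (v3,v4,v5) × 2^1 = 10.
  v2=0, v1=1: v3 free; 3 ways for (v4,v5,v6) × 2^1 = 6.
  v2=0, v1=0: remaining (v3,v4,v5,v6) ∈ {(0,1,0,1)} — 1.
Total: 6 + 10 + 6 + 1 = 23.

23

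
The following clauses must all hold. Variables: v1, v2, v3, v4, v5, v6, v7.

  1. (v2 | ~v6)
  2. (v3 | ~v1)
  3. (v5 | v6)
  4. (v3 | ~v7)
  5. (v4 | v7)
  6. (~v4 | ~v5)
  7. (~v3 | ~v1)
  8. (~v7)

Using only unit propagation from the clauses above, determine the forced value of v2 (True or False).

Unit clause (~v7) sets v7 = False.
(v7 | v4) with v7 = False leaves only v4, so v4 = True.
(~v5 | ~v4) with v4 = True leaves only ~v5, so v5 = False.
(v6 | v5): since v5 = False, the clause reduces to (v6). v6 = True.
In (~v6 | v2), ~v6 is now false; v2 must hold, so v2 = True.

True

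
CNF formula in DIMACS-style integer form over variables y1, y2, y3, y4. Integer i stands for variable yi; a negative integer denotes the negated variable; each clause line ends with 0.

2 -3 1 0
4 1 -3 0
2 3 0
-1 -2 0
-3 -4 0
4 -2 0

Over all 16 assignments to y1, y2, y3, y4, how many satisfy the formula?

The models are:
  y1=0 y2=1 y3=0 y4=1
  y1=1 y2=0 y3=1 y4=0
Count: 2.

2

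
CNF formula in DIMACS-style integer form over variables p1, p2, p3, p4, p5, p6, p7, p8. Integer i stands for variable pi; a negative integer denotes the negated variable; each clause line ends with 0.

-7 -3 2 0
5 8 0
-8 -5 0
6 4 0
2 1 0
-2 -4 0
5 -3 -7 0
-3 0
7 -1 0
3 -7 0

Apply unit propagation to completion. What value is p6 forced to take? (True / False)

True

Unit clause (!p3) sets p3 = False.
In (p3 || !p7), p3 is now false; !p7 must hold, so p7 = False.
In (p7 || !p1), p7 is now false; !p1 must hold, so p1 = False.
From (p1 || p2) and p1 = False: p2 = True.
In (!p2 || !p4), !p2 is now false; !p4 must hold, so p4 = False.
(p4 || p6): since p4 = False, the clause reduces to (p6). p6 = True.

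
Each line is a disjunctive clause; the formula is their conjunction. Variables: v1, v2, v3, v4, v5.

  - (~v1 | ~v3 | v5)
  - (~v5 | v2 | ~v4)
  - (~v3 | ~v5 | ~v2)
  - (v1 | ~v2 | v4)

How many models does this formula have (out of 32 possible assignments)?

Case analysis on v2 and v5:
  v2=1, v5=1: remaining (v1,v3,v4) ∈ {(0,0,1); (1,0,0); (1,0,1)} — 3.
  v2=1, v5=0: remaining (v1,v3,v4) ∈ {(0,0,1); (0,1,1); (1,0,0); (1,0,1)} — 4.
  v2=0, v5=1: remaining (v1,v3,v4) ∈ {(0,0,0); (0,1,0); (1,0,0); (1,1,0)} — 4.
  v2=0, v5=0: v4 free; 3 ways for (v1,v3) × 2^1 = 6.
Total: 3 + 4 + 4 + 6 = 17.

17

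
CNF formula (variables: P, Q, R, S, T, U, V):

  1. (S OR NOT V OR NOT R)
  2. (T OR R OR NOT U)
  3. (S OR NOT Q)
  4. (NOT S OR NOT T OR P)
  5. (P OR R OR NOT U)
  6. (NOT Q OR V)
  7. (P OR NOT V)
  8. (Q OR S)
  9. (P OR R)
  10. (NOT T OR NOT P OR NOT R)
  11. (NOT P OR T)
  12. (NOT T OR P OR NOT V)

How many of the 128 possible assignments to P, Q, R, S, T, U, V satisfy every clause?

8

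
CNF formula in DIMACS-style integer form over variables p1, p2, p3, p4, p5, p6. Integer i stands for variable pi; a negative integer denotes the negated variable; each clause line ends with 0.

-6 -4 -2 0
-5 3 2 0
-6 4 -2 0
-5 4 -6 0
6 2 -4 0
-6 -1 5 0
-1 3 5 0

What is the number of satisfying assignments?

25

Case analysis on p6 and p2:
  p6=T, p2=T: a clause becomes empty — 0.
  p6=T, p2=F: 6 of the 16 assignments to (p1,p3,p4,p5) work.
  p6=F, p2=T: p4 free; 7 ways for (p1,p3,p5) × 2^1 = 14.
  p6=F, p2=F: 5 of the 16 assignments to (p1,p3,p4,p5) work.
Total: 0 + 6 + 14 + 5 = 25.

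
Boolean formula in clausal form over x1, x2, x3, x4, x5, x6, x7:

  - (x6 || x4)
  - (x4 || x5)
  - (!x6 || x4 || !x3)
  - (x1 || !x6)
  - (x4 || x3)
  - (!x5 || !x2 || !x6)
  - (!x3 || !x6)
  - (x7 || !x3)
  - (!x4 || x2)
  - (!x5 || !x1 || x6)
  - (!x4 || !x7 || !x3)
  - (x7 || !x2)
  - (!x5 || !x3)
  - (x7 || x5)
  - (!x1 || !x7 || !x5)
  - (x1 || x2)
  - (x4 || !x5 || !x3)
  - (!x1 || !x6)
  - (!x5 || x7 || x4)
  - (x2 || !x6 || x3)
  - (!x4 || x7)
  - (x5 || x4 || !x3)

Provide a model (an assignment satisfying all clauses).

x1 = F, x2 = T, x3 = F, x4 = T, x5 = T, x6 = F, x7 = T

Try x1 = False.
  then x6 is forced to False.
  then x4 is forced to True.
  then x2 is forced to True.
  then x7 is forced to True.
  then x3 is forced to False.
x5 is now unconstrained; take x5 = True.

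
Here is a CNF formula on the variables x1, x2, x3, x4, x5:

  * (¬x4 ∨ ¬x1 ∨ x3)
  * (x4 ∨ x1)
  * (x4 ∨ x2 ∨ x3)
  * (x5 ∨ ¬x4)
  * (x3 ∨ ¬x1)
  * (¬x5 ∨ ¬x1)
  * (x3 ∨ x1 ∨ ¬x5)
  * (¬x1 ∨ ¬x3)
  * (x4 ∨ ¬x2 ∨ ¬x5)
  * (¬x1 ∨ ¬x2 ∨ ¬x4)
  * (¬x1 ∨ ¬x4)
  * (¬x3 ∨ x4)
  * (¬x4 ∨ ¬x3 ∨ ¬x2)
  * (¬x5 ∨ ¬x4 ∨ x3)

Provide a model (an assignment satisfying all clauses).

x1 = False, x2 = False, x3 = True, x4 = True, x5 = True

Check each clause:
  1. (¬x4 ∨ x3 ∨ ¬x1) — x3 is true.
  2. (x1 ∨ x4) — x4 is true.
  3. (x4 ∨ x3 ∨ x2) — x3 is true.
  4. (¬x4 ∨ x5) — x5 is true.
  5. (x3 ∨ ¬x1) — x3 is true.
  6. (¬x1 ∨ ¬x5) — ¬x1 is true.
  7. (x1 ∨ x3 ∨ ¬x5) — x3 is true.
  8. (¬x3 ∨ ¬x1) — ¬x1 is true.
  9. (x4 ∨ ¬x5 ∨ ¬x2) — x4 is true.
  10. (¬x2 ∨ ¬x4 ∨ ¬x1) — ¬x1 is true.
  11. (¬x1 ∨ ¬x4) — ¬x1 is true.
  12. (x4 ∨ ¬x3) — x4 is true.
  13. (¬x3 ∨ ¬x4 ∨ ¬x2) — ¬x2 is true.
  14. (¬x4 ∨ x3 ∨ ¬x5) — x3 is true.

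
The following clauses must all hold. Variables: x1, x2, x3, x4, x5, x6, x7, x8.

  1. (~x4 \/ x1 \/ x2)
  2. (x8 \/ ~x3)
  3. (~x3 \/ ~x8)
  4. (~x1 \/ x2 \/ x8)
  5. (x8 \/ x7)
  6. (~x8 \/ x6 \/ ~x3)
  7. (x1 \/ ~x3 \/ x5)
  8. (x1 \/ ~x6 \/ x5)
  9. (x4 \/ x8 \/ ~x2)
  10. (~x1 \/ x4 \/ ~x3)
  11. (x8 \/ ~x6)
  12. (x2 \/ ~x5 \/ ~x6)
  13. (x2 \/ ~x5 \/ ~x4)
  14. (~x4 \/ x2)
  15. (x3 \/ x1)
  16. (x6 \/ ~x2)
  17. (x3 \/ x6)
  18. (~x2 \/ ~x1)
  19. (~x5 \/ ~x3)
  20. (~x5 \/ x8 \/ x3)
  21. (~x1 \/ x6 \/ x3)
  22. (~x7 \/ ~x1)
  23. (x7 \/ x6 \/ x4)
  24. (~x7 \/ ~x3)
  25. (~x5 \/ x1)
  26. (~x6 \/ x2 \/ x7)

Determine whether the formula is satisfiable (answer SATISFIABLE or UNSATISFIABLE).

x3 = True:
  propagation gives x8=True; an empty clause results — contradiction.
x3 = False:
  propagation gives x1=True, x6=True, x8=True, x2=False; an empty clause results — contradiction.
Every branch closes, so no satisfying assignment exists.

UNSATISFIABLE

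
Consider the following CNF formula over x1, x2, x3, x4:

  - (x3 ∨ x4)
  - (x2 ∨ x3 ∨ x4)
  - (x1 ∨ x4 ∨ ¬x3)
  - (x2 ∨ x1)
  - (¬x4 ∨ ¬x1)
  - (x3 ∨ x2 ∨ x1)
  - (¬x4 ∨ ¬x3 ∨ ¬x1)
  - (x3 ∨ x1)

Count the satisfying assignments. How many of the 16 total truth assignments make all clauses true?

3

Satisfying assignments:
  x1=F x2=T x3=T x4=T
  x1=T x2=F x3=T x4=F
  x1=T x2=T x3=T x4=F
That's 3 in total.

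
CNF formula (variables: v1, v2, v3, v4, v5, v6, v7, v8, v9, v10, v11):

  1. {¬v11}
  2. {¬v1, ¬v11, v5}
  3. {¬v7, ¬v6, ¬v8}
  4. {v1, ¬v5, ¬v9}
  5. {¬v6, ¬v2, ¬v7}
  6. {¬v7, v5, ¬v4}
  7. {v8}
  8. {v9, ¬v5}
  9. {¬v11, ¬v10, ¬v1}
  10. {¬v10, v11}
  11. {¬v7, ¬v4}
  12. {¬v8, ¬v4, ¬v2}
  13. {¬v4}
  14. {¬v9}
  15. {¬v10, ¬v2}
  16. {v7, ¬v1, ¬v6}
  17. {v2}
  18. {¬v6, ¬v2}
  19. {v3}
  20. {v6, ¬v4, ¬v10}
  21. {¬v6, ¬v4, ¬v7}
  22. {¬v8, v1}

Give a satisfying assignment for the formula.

(¬v11) is a unit clause, so v11 = False.
The clause (v8) is unit: v8 must be True.
The clause (¬v10) is unit: v10 must be False.
(¬v4) is a unit clause, so v4 = False.
The clause (¬v9) is unit: v9 must be False.
The clause (¬v5) is unit: v5 must be False.
Unit propagation: (v2) forces v2 = True.
(¬v6) is a unit clause, so v6 = False.
The clause (v3) is unit: v3 must be True.
The clause (v1) is unit: v1 must be True.
v7 is now unconstrained; take v7 = False.
Check each clause:
  1. {¬v11} — ¬v11 is true.
  2. {¬v11, v5, ¬v1} — ¬v11 is true.
  3. {¬v8, ¬v6, ¬v7} — ¬v7 is true.
  4. {¬v5, v1, ¬v9} — v1 is true.
  5. {¬v7, ¬v6, ¬v2} — ¬v7 is true.
  6. {v5, ¬v7, ¬v4} — ¬v7 is true.
  7. {v8} — v8 is true.
  8. {v9, ¬v5} — ¬v5 is true.
  9. {¬v11, ¬v10, ¬v1} — ¬v11 is true.
  10. {v11, ¬v10} — ¬v10 is true.
  11. {¬v4, ¬v7} — ¬v7 is true.
  12. {¬v4, ¬v8, ¬v2} — ¬v4 is true.
  13. {¬v4} — ¬v4 is true.
  14. {¬v9} — ¬v9 is true.
  15. {¬v10, ¬v2} — ¬v10 is true.
  16. {v7, ¬v1, ¬v6} — ¬v6 is true.
  17. {v2} — v2 is true.
  18. {¬v6, ¬v2} — ¬v6 is true.
  19. {v3} — v3 is true.
  20. {v6, ¬v10, ¬v4} — ¬v4 is true.
  21. {¬v4, ¬v7, ¬v6} — ¬v7 is true.
  22. {v1, ¬v8} — v1 is true.

v1 = 1, v2 = 1, v3 = 1, v4 = 0, v5 = 0, v6 = 0, v7 = 0, v8 = 1, v9 = 0, v10 = 0, v11 = 0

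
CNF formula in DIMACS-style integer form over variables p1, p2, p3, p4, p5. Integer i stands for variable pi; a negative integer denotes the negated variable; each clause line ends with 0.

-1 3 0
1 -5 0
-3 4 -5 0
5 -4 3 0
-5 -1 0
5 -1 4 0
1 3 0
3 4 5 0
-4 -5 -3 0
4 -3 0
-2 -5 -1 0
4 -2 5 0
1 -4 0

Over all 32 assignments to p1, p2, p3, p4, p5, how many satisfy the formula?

The models are:
  p1=T p2=F p3=T p4=T p5=F
  p1=T p2=T p3=T p4=T p5=F
Count: 2.

2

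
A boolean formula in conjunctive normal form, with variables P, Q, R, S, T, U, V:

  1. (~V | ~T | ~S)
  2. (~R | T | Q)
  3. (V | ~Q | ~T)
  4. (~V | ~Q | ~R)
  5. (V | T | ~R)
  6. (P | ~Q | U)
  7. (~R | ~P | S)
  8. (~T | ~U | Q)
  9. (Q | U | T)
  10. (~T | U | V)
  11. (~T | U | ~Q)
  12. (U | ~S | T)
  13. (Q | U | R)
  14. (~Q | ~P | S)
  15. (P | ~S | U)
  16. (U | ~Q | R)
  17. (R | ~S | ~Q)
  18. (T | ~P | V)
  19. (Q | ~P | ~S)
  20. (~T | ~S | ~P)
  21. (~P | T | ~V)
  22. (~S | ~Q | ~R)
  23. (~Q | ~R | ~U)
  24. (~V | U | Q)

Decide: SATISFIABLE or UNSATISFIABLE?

SATISFIABLE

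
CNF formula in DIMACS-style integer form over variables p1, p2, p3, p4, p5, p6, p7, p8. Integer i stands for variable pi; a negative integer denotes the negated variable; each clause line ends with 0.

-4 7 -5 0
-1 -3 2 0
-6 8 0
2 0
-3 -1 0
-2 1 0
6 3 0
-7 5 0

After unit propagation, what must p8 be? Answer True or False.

True

Unit clause (p2) sets p2 = True.
In (~p2 \/ p1), ~p2 is now false; p1 must hold, so p1 = True.
(~p1 \/ ~p3) with p1 = True leaves only ~p3, so p3 = False.
(p6 \/ p3): since p3 = False, the clause reduces to (p6). p6 = True.
(~p6 \/ p8): since p6 = True, the clause reduces to (p8). p8 = True.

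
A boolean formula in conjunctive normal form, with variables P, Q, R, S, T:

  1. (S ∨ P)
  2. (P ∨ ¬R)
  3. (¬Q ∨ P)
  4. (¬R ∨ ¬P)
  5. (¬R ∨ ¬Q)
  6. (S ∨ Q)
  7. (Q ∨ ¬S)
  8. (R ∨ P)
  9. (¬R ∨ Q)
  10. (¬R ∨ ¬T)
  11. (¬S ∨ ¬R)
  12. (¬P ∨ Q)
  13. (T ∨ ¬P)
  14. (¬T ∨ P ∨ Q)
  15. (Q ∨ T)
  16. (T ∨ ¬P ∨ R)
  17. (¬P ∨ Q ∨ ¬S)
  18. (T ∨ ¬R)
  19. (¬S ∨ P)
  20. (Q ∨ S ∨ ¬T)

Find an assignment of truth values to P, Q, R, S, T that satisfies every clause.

P = True, Q = True, R = False, S = True, T = True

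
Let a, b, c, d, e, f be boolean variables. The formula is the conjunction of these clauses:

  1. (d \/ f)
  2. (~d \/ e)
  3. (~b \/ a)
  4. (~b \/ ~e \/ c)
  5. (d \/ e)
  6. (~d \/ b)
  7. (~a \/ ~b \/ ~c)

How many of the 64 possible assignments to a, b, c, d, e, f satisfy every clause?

4

The models are:
  a=0 b=0 c=0 d=0 e=1 f=1
  a=0 b=0 c=1 d=0 e=1 f=1
  a=1 b=0 c=0 d=0 e=1 f=1
  a=1 b=0 c=1 d=0 e=1 f=1
That's 4 in total.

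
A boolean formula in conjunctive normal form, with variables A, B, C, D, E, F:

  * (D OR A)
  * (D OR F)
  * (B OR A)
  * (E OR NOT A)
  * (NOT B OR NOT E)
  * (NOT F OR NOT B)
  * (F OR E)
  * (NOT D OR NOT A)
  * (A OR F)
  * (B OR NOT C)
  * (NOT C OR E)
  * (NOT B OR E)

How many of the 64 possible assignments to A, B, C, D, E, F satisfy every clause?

The models are:
  A=1 B=0 C=0 D=0 E=1 F=1
Count: 1.

1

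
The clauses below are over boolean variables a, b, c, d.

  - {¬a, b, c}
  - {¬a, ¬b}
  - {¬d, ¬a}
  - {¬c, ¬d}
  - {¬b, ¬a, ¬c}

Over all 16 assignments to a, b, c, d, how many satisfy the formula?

The models are:
  a=F b=F c=F d=F
  a=F b=F c=F d=T
  a=F b=F c=T d=F
  a=F b=T c=F d=F
  a=F b=T c=F d=T
  a=F b=T c=T d=F
  a=T b=F c=T d=F
That's 7 in total.

7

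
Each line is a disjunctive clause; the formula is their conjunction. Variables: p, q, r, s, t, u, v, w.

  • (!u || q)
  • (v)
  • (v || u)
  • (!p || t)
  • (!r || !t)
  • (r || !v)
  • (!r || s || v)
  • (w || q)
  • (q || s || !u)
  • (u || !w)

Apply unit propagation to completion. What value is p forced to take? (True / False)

Unit clause (v) sets v = True.
From (!v || r) and v = True: r = True.
(!r || !t) with r = True leaves only !t, so t = False.
(!p || t): since t = False, the clause reduces to (!p). p = False.

False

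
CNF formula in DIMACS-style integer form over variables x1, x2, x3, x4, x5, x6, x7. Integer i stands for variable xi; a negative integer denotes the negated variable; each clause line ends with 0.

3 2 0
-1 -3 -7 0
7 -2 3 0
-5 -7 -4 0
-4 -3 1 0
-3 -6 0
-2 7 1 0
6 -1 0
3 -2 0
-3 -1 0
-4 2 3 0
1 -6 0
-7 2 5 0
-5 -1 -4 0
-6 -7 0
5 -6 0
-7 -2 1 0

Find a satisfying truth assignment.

x4 occurs only negated in the remaining clauses — set x4 = False.
Try x1 = False.
  then x6 is forced to False.
Try x2 = False.
  then x3 is forced to True.
Branch on x5: take x5 = True.
x7 is now unconstrained; take x7 = False.
Every clause has at least one true literal under this assignment.
Check each clause:
  1. (x3 OR x2) — x3 is true.
  2. (NOT x7 OR NOT x1 OR NOT x3) — NOT x7 is true.
  3. (x3 OR x7 OR NOT x2) — x3 is true.
  4. (NOT x4 OR NOT x5 OR NOT x7) — NOT x7 is true.
  5. (NOT x3 OR x1 OR NOT x4) — NOT x4 is true.
  6. (NOT x6 OR NOT x3) — NOT x6 is true.
  7. (x7 OR x1 OR NOT x2) — NOT x2 is true.
  8. (NOT x1 OR x6) — NOT x1 is true.
  9. (NOT x2 OR x3) — x3 is true.
  10. (NOT x3 OR NOT x1) — NOT x1 is true.
  11. (x2 OR x3 OR NOT x4) — x3 is true.
  12. (x1 OR NOT x6) — NOT x6 is true.
  13. (x5 OR NOT x7 OR x2) — NOT x7 is true.
  14. (NOT x5 OR NOT x1 OR NOT x4) — NOT x4 is true.
  15. (NOT x6 OR NOT x7) — NOT x7 is true.
  16. (x5 OR NOT x6) — NOT x6 is true.
  17. (NOT x7 OR x1 OR NOT x2) — NOT x7 is true.

x1 = False, x2 = False, x3 = True, x4 = False, x5 = True, x6 = False, x7 = False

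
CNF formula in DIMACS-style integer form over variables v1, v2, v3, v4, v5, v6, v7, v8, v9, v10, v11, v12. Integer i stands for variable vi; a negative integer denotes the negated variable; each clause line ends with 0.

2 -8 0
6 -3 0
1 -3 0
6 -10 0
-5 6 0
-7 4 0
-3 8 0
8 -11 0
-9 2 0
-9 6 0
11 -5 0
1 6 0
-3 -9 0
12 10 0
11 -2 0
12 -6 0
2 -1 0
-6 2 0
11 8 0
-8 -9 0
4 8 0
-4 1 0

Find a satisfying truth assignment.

v1=1, v2=1, v3=0, v4=0, v5=0, v6=0, v7=0, v8=1, v9=0, v10=0, v11=1, v12=1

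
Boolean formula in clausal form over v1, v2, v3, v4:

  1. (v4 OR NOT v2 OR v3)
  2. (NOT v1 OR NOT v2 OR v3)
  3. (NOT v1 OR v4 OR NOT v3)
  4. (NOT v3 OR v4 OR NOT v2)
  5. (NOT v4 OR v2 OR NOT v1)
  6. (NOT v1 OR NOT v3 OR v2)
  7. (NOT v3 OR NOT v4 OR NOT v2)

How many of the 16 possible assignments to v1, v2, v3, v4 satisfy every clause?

The models are:
  v1=F v2=F v3=F v4=F
  v1=F v2=F v3=F v4=T
  v1=F v2=F v3=T v4=F
  v1=F v2=F v3=T v4=T
  v1=F v2=T v3=F v4=T
  v1=T v2=F v3=F v4=F
That's 6 in total.

6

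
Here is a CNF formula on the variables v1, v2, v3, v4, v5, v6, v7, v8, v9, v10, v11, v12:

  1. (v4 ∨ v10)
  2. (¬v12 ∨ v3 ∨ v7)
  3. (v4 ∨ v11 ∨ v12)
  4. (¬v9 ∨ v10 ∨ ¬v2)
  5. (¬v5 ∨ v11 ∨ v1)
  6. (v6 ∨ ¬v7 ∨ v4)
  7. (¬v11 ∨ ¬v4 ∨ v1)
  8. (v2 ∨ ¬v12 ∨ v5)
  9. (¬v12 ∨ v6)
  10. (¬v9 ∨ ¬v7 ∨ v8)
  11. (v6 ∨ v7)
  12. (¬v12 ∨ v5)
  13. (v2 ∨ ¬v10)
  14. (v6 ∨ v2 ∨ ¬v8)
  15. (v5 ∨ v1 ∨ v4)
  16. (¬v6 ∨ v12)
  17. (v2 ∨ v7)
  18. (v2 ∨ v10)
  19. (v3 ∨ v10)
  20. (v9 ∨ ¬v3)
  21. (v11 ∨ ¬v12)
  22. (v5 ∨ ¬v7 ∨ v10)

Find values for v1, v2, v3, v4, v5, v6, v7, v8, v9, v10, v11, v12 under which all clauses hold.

v1=T, v2=T, v3=F, v4=T, v5=F, v6=F, v7=T, v8=T, v9=T, v10=T, v11=T, v12=F

Check each clause:
  1. (v4 ∨ v10) — v10 is true.
  2. (¬v12 ∨ v3 ∨ v7) — ¬v12 is true.
  3. (v11 ∨ v12 ∨ v4) — v11 is true.
  4. (¬v2 ∨ ¬v9 ∨ v10) — v10 is true.
  5. (¬v5 ∨ v11 ∨ v1) — v1 is true.
  6. (v6 ∨ v4 ∨ ¬v7) — v4 is true.
  7. (¬v11 ∨ ¬v4 ∨ v1) — v1 is true.
  8. (¬v12 ∨ v5 ∨ v2) — v2 is true.
  9. (¬v12 ∨ v6) — ¬v12 is true.
  10. (v8 ∨ ¬v7 ∨ ¬v9) — v8 is true.
  11. (v6 ∨ v7) — v7 is true.
  12. (¬v12 ∨ v5) — ¬v12 is true.
  13. (v2 ∨ ¬v10) — v2 is true.
  14. (v2 ∨ ¬v8 ∨ v6) — v2 is true.
  15. (v5 ∨ v1 ∨ v4) — v1 is true.
  16. (¬v6 ∨ v12) — ¬v6 is true.
  17. (v2 ∨ v7) — v2 is true.
  18. (v2 ∨ v10) — v10 is true.
  19. (v10 ∨ v3) — v10 is true.
  20. (v9 ∨ ¬v3) — v9 is true.
  21. (v11 ∨ ¬v12) — v11 is true.
  22. (v10 ∨ v5 ∨ ¬v7) — v10 is true.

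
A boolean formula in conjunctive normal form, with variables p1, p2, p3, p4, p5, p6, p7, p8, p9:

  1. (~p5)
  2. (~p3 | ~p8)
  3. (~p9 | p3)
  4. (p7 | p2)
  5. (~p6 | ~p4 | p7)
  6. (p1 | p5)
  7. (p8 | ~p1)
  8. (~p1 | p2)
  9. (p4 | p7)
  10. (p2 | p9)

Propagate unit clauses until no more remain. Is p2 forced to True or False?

(~p5) stands alone — p5 = False.
(p5 | p1): since p5 = False, the clause reduces to (p1). p1 = True.
(p8 | ~p1): since p1 = True, the clause reduces to (p8). p8 = True.
(~p3 | ~p8): since p8 = True, the clause reduces to (~p3). p3 = False.
(~p9 | p3) with p3 = False leaves only ~p9, so p9 = False.
From (p2 | ~p1) and p1 = True: p2 = True.

True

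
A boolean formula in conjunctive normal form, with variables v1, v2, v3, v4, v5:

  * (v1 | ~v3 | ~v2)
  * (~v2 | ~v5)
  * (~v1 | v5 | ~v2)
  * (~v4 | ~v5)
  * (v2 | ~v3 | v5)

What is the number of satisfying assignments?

10

Split on v2, then v5.
  v2=1, v5=1: a clause becomes empty — 0.
  v2=1, v5=0: remaining (v1,v3,v4) ∈ {(0,0,0); (0,0,1)} — 2.
  v2=0, v5=1: remaining (v1,v3,v4) ∈ {(0,0,0); (0,1,0); (1,0,0); (1,1,0)} — 4.
  v2=0, v5=0: remaining (v1,v3,v4) ∈ {(0,0,0); (0,0,1); (1,0,0); (1,0,1)} — 4.
Total: 0 + 2 + 4 + 4 = 10.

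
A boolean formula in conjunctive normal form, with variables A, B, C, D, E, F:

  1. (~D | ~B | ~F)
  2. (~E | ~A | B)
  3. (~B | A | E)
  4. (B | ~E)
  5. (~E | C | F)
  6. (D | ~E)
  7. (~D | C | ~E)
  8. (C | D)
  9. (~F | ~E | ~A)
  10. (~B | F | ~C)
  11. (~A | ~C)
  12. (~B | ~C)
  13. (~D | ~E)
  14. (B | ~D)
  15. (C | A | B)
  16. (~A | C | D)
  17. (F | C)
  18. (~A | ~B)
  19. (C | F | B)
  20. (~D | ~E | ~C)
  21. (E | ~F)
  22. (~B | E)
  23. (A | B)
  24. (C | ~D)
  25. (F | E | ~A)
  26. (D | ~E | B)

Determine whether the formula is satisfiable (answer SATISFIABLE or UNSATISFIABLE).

B = True:
  propagation gives C=False, D=True; an empty clause results — contradiction.
B = False:
  propagation gives E=False, D=False, C=True, A=False; an empty clause results — contradiction.
Every branch closes, so no satisfying assignment exists.

UNSATISFIABLE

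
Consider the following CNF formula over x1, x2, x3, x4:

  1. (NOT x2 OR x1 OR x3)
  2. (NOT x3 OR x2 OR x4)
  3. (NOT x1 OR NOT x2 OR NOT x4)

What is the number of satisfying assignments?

10

Split on x2, then x1.
  x2=T, x1=T: remaining (x3,x4) ∈ {(F,F); (T,F)} — 2.
  x2=T, x1=F: remaining (x3,x4) ∈ {(T,F); (T,T)} — 2.
  x2=F, x1=T: remaining (x3,x4) ∈ {(F,F); (F,T); (T,T)} — 3.
  x2=F, x1=F: remaining (x3,x4) ∈ {(F,F); (F,T); (T,T)} — 3.
Total: 2 + 2 + 3 + 3 = 10.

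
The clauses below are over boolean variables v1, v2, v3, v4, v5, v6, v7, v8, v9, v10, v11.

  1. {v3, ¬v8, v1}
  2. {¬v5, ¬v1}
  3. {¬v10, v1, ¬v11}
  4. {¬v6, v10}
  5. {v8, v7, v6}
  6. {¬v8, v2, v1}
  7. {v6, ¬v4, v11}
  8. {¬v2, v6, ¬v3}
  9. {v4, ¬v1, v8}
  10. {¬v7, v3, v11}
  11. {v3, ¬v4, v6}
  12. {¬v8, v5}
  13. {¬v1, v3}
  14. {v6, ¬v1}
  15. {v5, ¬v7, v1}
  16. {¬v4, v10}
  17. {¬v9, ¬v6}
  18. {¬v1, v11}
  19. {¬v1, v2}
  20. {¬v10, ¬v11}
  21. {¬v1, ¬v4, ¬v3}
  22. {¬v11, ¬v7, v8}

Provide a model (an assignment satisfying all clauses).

v1 = 0, v2 = 0, v3 = 1, v4 = 0, v5 = 0, v6 = 1, v7 = 0, v8 = 0, v9 = 0, v10 = 1, v11 = 0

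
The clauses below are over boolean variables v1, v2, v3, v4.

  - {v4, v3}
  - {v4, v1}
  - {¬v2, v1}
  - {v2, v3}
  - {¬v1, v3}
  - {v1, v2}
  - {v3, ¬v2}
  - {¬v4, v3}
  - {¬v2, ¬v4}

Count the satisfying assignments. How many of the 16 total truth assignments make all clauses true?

3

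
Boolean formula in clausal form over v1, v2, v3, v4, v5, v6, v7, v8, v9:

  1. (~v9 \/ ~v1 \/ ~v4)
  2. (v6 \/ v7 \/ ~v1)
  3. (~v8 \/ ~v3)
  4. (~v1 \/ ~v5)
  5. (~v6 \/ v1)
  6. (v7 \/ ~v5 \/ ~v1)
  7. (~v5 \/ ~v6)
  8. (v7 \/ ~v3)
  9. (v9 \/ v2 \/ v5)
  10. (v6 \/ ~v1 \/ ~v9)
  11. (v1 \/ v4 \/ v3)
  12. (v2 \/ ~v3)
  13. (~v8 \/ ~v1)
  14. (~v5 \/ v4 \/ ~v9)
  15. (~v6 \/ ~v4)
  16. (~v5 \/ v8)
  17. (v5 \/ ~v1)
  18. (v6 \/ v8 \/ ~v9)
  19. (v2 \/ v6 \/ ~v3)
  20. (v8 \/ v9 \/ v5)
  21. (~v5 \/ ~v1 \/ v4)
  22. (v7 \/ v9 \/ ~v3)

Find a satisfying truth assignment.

Pure literal: v7 appears only positively; assign v7 = True.
Try v1 = False.
  then v6 is forced to False.
Try v2 = False.
  then v3 is forced to False.
  then v4 is forced to True.
Set v5 = True and propagate.
  then v8 is forced to True.
v9 is now unconstrained; take v9 = True.

v1 = False  v2 = False  v3 = False  v4 = True  v5 = True  v6 = False  v7 = True  v8 = True  v9 = True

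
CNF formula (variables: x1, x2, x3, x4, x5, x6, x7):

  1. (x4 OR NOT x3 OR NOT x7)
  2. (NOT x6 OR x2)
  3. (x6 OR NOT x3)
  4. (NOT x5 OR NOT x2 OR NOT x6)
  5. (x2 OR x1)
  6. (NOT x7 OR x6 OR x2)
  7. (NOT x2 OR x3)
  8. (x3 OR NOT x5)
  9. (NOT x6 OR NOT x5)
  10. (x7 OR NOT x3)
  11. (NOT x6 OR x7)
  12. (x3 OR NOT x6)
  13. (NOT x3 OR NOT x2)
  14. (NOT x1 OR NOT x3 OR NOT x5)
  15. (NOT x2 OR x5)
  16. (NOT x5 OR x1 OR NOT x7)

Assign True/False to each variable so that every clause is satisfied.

x1=T  x2=F  x3=F  x4=F  x5=F  x6=F  x7=F

Set x1 = True and propagate.
The remaining clauses are satisfied by x2 = False, x3 = False, x4 = False, x5 = False, x6 = False, x7 = False.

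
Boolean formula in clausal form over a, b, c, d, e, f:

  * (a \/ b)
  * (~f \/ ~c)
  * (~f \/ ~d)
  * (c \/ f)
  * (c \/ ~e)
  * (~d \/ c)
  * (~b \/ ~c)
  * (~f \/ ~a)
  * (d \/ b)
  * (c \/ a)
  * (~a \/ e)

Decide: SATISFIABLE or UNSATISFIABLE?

SATISFIABLE

Set a = True and propagate.
  then f is forced to False.
  then c is forced to True.
  then b is forced to False.
  then d is forced to True.
  then e is forced to True.
So a=True, b=False, c=True, d=True, e=True, f=False is a satisfying assignment.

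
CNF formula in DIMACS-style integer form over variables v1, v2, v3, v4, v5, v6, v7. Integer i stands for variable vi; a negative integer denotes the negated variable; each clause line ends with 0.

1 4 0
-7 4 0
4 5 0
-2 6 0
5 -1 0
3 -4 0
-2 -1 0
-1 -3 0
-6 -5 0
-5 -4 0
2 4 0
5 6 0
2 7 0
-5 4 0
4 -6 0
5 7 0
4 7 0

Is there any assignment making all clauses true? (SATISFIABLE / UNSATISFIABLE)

Try v1 = False.
  then v4 is forced to True.
  then v3 is forced to True.
  then v5 is forced to False.
  then v6 is forced to True.
  then v7 is forced to True.
v2 is now unconstrained; take v2 = False.
So v1=0, v2=0, v3=1, v4=1, v5=0, v6=1, v7=1 is a satisfying assignment.

SATISFIABLE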